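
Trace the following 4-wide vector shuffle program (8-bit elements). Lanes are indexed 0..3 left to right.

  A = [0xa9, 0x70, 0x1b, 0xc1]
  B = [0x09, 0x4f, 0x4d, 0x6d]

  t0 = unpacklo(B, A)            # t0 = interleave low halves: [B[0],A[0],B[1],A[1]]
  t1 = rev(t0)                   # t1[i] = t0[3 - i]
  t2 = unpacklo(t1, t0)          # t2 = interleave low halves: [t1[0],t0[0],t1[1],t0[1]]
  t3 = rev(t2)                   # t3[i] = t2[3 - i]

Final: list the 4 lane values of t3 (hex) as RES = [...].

  t0: 09 a9 4f 70
  t1: 70 4f a9 09
  t2: 70 09 4f a9
  t3: a9 4f 09 70

RES = [0xa9, 0x4f, 0x09, 0x70]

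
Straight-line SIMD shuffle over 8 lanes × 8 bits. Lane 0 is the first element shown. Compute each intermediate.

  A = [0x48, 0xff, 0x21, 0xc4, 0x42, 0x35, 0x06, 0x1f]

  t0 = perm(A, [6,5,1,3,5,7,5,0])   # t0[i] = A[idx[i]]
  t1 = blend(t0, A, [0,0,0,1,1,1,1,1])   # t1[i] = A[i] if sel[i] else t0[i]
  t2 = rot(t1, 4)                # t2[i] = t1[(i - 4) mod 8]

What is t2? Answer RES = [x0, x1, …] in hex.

t0 = [0x06, 0x35, 0xff, 0xc4, 0x35, 0x1f, 0x35, 0x48]
t1 = [0x06, 0x35, 0xff, 0xc4, 0x42, 0x35, 0x06, 0x1f]
t2 = [0x42, 0x35, 0x06, 0x1f, 0x06, 0x35, 0xff, 0xc4]

RES = [0x42, 0x35, 0x06, 0x1f, 0x06, 0x35, 0xff, 0xc4]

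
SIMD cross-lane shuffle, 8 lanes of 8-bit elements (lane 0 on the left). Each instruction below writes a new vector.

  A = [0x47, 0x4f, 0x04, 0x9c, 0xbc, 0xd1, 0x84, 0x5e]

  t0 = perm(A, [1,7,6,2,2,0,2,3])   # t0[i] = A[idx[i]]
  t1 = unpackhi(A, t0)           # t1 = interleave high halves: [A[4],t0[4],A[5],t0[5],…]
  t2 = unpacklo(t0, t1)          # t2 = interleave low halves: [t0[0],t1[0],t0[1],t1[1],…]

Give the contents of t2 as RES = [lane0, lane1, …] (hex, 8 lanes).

t0 = [0x4f, 0x5e, 0x84, 0x04, 0x04, 0x47, 0x04, 0x9c]
t1 = [0xbc, 0x04, 0xd1, 0x47, 0x84, 0x04, 0x5e, 0x9c]
t2 = [0x4f, 0xbc, 0x5e, 0x04, 0x84, 0xd1, 0x04, 0x47]

RES = [ 0x4f  0xbc  0x5e  0x04  0x84  0xd1  0x04  0x47 ]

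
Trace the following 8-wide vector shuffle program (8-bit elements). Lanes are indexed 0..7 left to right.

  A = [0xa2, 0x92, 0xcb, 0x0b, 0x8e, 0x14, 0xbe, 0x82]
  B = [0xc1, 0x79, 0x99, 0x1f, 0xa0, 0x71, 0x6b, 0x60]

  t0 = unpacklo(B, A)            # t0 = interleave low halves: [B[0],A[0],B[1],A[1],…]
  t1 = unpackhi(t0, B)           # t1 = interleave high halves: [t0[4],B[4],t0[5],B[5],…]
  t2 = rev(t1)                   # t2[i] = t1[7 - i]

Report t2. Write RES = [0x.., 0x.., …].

RES = [0x60, 0x0b, 0x6b, 0x1f, 0x71, 0xcb, 0xa0, 0x99]

→ t0 |c1|a2|79|92|99|cb|1f|0b|
→ t1 |99|a0|cb|71|1f|6b|0b|60|
→ t2 |60|0b|6b|1f|71|cb|a0|99|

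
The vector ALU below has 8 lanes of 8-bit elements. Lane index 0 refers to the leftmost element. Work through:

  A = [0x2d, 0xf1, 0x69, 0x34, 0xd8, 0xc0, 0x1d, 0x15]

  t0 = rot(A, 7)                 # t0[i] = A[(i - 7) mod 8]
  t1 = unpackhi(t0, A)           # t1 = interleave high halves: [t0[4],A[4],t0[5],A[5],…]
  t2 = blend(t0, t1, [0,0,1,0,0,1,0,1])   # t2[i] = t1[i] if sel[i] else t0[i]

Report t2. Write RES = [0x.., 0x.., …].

→ t0 |f1|69|34|d8|c0|1d|15|2d|
→ t1 |c0|d8|1d|c0|15|1d|2d|15|
→ t2 |f1|69|1d|d8|c0|1d|15|15|

RES = [0xf1, 0x69, 0x1d, 0xd8, 0xc0, 0x1d, 0x15, 0x15]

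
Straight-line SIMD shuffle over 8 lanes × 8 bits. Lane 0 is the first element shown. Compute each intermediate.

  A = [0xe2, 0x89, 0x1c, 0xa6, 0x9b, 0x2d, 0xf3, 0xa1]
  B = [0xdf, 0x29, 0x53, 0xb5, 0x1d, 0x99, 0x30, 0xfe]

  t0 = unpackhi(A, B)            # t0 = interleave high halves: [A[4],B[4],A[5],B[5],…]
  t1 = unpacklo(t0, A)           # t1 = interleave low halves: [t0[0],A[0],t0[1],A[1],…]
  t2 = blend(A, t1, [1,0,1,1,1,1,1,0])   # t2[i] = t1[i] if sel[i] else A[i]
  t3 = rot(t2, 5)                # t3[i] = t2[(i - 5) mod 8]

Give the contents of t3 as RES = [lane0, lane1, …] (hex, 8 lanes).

→ t0 |9b|1d|2d|99|f3|30|a1|fe|
→ t1 |9b|e2|1d|89|2d|1c|99|a6|
→ t2 |9b|89|1d|89|2d|1c|99|a1|
→ t3 |89|2d|1c|99|a1|9b|89|1d|

RES = [0x89, 0x2d, 0x1c, 0x99, 0xa1, 0x9b, 0x89, 0x1d]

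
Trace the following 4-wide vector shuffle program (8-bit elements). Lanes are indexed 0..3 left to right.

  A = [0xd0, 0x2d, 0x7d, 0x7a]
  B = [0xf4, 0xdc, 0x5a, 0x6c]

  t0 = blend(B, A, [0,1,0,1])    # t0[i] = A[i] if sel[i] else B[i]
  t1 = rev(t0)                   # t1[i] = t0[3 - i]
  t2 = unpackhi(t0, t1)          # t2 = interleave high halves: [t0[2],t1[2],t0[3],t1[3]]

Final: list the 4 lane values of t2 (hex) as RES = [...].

  t0: f4 2d 5a 7a
  t1: 7a 5a 2d f4
  t2: 5a 2d 7a f4

RES = [ 0x5a  0x2d  0x7a  0xf4 ]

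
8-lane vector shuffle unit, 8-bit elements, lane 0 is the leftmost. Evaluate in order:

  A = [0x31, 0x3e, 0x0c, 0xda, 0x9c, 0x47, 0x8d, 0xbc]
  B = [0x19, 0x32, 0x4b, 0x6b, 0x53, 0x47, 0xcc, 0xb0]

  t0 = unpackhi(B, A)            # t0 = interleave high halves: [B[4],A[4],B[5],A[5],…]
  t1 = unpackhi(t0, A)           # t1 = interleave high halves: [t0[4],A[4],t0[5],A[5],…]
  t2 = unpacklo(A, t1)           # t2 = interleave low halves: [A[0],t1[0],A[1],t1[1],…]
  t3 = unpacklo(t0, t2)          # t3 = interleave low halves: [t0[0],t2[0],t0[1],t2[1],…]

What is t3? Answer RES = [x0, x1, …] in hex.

RES = [0x53, 0x31, 0x9c, 0xcc, 0x47, 0x3e, 0x47, 0x9c]

→ t0 |53|9c|47|47|cc|8d|b0|bc|
→ t1 |cc|9c|8d|47|b0|8d|bc|bc|
→ t2 |31|cc|3e|9c|0c|8d|da|47|
→ t3 |53|31|9c|cc|47|3e|47|9c|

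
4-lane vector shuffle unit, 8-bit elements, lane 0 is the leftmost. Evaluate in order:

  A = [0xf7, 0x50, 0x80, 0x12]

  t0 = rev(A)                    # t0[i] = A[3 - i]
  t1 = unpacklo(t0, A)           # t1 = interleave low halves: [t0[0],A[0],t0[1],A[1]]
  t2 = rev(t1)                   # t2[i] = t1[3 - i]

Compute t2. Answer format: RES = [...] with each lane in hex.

  t0: 12 80 50 f7
  t1: 12 f7 80 50
  t2: 50 80 f7 12

RES = [0x50, 0x80, 0xf7, 0x12]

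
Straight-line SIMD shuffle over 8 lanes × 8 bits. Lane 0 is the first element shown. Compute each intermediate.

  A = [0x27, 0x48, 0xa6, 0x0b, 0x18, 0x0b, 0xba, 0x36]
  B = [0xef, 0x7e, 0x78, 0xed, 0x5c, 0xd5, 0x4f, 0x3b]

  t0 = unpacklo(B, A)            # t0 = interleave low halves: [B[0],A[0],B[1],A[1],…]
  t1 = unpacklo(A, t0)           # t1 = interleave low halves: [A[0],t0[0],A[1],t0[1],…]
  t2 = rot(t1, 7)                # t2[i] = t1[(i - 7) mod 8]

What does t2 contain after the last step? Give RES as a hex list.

→ t0 |ef|27|7e|48|78|a6|ed|0b|
→ t1 |27|ef|48|27|a6|7e|0b|48|
→ t2 |ef|48|27|a6|7e|0b|48|27|

RES = [0xef, 0x48, 0x27, 0xa6, 0x7e, 0x0b, 0x48, 0x27]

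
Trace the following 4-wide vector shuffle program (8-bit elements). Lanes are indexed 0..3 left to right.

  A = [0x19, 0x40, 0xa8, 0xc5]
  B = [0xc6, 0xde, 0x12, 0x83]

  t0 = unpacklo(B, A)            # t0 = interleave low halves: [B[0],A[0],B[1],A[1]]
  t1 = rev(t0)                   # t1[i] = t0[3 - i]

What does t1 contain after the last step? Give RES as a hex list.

  t0: c6 19 de 40
  t1: 40 de 19 c6

RES = [0x40, 0xde, 0x19, 0xc6]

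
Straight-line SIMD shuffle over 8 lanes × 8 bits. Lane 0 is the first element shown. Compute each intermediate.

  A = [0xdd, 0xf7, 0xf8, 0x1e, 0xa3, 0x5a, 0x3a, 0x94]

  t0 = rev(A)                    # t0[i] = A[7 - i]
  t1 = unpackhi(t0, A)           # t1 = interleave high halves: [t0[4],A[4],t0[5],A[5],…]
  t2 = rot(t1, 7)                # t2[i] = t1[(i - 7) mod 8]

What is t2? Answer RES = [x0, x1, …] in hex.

t0 = [0x94, 0x3a, 0x5a, 0xa3, 0x1e, 0xf8, 0xf7, 0xdd]
t1 = [0x1e, 0xa3, 0xf8, 0x5a, 0xf7, 0x3a, 0xdd, 0x94]
t2 = [0xa3, 0xf8, 0x5a, 0xf7, 0x3a, 0xdd, 0x94, 0x1e]

RES = [0xa3, 0xf8, 0x5a, 0xf7, 0x3a, 0xdd, 0x94, 0x1e]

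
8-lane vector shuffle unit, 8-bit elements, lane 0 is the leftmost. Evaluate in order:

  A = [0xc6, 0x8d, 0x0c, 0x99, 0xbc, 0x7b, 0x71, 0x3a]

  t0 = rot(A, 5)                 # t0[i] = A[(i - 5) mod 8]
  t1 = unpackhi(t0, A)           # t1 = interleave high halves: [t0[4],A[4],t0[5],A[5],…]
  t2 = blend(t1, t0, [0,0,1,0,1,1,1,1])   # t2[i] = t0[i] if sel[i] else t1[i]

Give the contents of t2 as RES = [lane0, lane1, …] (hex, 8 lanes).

  t0: 99 bc 7b 71 3a c6 8d 0c
  t1: 3a bc c6 7b 8d 71 0c 3a
  t2: 3a bc 7b 7b 3a c6 8d 0c

RES = [0x3a, 0xbc, 0x7b, 0x7b, 0x3a, 0xc6, 0x8d, 0x0c]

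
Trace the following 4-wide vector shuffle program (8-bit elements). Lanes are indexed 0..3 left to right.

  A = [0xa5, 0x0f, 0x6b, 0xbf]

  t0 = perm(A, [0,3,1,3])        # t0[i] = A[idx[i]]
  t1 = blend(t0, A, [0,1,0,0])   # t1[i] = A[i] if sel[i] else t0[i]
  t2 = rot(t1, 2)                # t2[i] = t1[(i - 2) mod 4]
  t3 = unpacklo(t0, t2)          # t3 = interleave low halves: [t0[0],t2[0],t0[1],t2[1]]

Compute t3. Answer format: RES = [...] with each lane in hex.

→ t0 |a5|bf|0f|bf|
→ t1 |a5|0f|0f|bf|
→ t2 |0f|bf|a5|0f|
→ t3 |a5|0f|bf|bf|

RES = [0xa5, 0x0f, 0xbf, 0xbf]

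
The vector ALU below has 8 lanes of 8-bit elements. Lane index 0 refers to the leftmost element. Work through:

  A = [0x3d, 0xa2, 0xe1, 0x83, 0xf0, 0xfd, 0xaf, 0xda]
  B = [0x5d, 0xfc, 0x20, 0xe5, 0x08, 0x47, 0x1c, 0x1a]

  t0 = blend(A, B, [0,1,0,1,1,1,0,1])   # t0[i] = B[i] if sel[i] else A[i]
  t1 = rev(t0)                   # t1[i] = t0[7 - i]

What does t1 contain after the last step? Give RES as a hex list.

RES = [ 0x1a  0xaf  0x47  0x08  0xe5  0xe1  0xfc  0x3d ]

t0 = [0x3d, 0xfc, 0xe1, 0xe5, 0x08, 0x47, 0xaf, 0x1a]
t1 = [0x1a, 0xaf, 0x47, 0x08, 0xe5, 0xe1, 0xfc, 0x3d]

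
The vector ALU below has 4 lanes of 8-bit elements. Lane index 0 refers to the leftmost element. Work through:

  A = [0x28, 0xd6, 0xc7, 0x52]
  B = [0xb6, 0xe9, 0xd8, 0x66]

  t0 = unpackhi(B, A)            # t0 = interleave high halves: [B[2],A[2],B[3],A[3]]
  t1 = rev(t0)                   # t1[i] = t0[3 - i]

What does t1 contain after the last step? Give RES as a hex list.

t0 = [0xd8, 0xc7, 0x66, 0x52]
t1 = [0x52, 0x66, 0xc7, 0xd8]

RES = [0x52, 0x66, 0xc7, 0xd8]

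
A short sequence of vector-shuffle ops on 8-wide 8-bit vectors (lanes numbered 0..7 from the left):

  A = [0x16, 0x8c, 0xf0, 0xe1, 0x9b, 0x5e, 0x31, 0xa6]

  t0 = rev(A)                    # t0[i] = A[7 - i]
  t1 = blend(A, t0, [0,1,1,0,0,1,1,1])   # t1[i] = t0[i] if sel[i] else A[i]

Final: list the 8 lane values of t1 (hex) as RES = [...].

RES = [ 0x16  0x31  0x5e  0xe1  0x9b  0xf0  0x8c  0x16 ]

  t0: a6 31 5e 9b e1 f0 8c 16
  t1: 16 31 5e e1 9b f0 8c 16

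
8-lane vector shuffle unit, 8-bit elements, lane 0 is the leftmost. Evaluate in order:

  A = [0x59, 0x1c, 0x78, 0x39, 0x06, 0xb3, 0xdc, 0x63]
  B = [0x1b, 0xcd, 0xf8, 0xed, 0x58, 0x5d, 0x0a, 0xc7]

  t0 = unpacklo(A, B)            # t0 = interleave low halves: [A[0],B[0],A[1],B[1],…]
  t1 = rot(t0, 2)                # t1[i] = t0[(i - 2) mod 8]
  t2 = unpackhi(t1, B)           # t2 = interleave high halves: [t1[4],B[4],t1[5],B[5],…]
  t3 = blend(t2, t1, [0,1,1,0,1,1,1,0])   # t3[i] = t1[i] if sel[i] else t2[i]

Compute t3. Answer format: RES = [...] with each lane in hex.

RES = [ 0x1c  0xed  0x59  0x5d  0x1c  0xcd  0x78  0xc7 ]

→ t0 |59|1b|1c|cd|78|f8|39|ed|
→ t1 |39|ed|59|1b|1c|cd|78|f8|
→ t2 |1c|58|cd|5d|78|0a|f8|c7|
→ t3 |1c|ed|59|5d|1c|cd|78|c7|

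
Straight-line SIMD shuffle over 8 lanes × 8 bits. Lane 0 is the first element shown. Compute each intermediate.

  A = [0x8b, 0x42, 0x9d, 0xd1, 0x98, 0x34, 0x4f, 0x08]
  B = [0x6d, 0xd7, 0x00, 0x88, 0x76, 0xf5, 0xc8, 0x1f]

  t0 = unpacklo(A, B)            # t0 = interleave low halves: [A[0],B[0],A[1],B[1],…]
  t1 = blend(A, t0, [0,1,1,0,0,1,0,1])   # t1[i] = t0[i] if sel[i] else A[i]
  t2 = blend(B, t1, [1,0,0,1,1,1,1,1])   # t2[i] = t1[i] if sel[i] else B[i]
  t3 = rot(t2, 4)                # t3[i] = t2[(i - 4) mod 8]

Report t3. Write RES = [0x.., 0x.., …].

→ t0 |8b|6d|42|d7|9d|00|d1|88|
→ t1 |8b|6d|42|d1|98|00|4f|88|
→ t2 |8b|d7|00|d1|98|00|4f|88|
→ t3 |98|00|4f|88|8b|d7|00|d1|

RES = [0x98, 0x00, 0x4f, 0x88, 0x8b, 0xd7, 0x00, 0xd1]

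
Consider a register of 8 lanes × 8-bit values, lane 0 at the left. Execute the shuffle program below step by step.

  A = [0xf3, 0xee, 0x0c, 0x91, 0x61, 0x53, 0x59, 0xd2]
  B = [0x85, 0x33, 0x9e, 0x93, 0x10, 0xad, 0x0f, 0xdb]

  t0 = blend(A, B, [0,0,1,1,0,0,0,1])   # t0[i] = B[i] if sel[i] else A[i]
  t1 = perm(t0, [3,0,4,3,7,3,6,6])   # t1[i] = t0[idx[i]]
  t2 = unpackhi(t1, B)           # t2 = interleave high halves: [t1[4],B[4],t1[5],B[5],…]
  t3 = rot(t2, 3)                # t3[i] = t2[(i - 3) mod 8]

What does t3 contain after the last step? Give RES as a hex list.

→ t0 |f3|ee|9e|93|61|53|59|db|
→ t1 |93|f3|61|93|db|93|59|59|
→ t2 |db|10|93|ad|59|0f|59|db|
→ t3 |0f|59|db|db|10|93|ad|59|

RES = [ 0x0f  0x59  0xdb  0xdb  0x10  0x93  0xad  0x59 ]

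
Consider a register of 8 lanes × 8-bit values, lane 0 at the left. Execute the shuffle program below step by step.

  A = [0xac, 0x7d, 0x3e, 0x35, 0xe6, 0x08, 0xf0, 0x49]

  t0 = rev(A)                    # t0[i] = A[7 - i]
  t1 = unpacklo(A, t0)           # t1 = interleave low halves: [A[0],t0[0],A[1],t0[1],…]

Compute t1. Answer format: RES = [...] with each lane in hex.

RES = [0xac, 0x49, 0x7d, 0xf0, 0x3e, 0x08, 0x35, 0xe6]

→ t0 |49|f0|08|e6|35|3e|7d|ac|
→ t1 |ac|49|7d|f0|3e|08|35|e6|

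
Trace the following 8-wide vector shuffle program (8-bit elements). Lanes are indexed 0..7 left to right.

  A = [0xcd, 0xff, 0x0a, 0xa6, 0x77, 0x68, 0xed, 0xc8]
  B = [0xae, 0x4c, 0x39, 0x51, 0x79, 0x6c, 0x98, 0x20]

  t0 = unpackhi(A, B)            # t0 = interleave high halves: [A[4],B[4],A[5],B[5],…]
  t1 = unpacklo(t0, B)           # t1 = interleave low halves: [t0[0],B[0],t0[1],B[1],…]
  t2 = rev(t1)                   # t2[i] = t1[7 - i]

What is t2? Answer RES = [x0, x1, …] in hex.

RES = [0x51, 0x6c, 0x39, 0x68, 0x4c, 0x79, 0xae, 0x77]

t0 = [0x77, 0x79, 0x68, 0x6c, 0xed, 0x98, 0xc8, 0x20]
t1 = [0x77, 0xae, 0x79, 0x4c, 0x68, 0x39, 0x6c, 0x51]
t2 = [0x51, 0x6c, 0x39, 0x68, 0x4c, 0x79, 0xae, 0x77]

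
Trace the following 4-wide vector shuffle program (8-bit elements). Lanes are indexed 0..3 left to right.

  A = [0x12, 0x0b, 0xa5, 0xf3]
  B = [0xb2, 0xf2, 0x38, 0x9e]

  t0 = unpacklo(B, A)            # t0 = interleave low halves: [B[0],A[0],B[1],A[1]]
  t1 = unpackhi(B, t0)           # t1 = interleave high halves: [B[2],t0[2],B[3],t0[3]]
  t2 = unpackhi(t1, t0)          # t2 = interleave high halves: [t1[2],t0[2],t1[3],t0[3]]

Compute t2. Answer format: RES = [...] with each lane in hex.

→ t0 |b2|12|f2|0b|
→ t1 |38|f2|9e|0b|
→ t2 |9e|f2|0b|0b|

RES = [ 0x9e  0xf2  0x0b  0x0b ]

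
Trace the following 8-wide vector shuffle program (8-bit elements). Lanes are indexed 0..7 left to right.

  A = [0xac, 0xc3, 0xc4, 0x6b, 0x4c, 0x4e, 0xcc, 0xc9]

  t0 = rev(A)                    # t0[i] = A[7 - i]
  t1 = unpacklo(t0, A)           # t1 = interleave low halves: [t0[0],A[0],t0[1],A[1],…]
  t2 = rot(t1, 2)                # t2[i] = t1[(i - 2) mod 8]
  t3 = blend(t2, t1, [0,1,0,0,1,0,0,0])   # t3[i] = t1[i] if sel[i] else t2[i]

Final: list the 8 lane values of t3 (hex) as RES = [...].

RES = [ 0x4c  0xac  0xc9  0xac  0x4e  0xc3  0x4e  0xc4 ]

t0 = [0xc9, 0xcc, 0x4e, 0x4c, 0x6b, 0xc4, 0xc3, 0xac]
t1 = [0xc9, 0xac, 0xcc, 0xc3, 0x4e, 0xc4, 0x4c, 0x6b]
t2 = [0x4c, 0x6b, 0xc9, 0xac, 0xcc, 0xc3, 0x4e, 0xc4]
t3 = [0x4c, 0xac, 0xc9, 0xac, 0x4e, 0xc3, 0x4e, 0xc4]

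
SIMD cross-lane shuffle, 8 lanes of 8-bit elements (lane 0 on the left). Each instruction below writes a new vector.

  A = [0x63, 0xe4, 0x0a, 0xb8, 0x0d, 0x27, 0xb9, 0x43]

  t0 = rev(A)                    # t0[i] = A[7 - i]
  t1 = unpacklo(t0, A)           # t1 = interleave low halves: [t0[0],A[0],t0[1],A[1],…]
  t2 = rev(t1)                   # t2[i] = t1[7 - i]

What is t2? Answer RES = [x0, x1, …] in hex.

  t0: 43 b9 27 0d b8 0a e4 63
  t1: 43 63 b9 e4 27 0a 0d b8
  t2: b8 0d 0a 27 e4 b9 63 43

RES = [ 0xb8  0x0d  0x0a  0x27  0xe4  0xb9  0x63  0x43 ]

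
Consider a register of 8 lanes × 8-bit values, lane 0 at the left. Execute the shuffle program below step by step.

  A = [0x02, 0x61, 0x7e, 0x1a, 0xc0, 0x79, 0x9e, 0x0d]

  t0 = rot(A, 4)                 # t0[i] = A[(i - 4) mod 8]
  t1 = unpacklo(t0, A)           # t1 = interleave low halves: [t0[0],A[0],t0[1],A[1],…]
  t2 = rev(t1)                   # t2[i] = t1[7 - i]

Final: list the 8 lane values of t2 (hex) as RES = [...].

RES = [0x1a, 0x0d, 0x7e, 0x9e, 0x61, 0x79, 0x02, 0xc0]

  t0: c0 79 9e 0d 02 61 7e 1a
  t1: c0 02 79 61 9e 7e 0d 1a
  t2: 1a 0d 7e 9e 61 79 02 c0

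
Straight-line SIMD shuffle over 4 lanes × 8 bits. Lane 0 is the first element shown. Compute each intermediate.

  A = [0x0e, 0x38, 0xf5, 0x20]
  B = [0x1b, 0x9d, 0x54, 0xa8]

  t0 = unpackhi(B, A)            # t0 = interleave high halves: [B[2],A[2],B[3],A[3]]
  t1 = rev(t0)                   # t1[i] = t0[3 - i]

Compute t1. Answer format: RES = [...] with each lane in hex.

t0 = [0x54, 0xf5, 0xa8, 0x20]
t1 = [0x20, 0xa8, 0xf5, 0x54]

RES = [ 0x20  0xa8  0xf5  0x54 ]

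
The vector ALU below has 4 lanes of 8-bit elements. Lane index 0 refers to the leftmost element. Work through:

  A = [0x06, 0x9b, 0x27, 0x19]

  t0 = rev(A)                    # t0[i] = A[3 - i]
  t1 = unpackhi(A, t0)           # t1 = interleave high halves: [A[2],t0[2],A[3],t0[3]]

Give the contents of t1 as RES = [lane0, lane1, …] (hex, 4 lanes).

RES = [0x27, 0x9b, 0x19, 0x06]

t0 = [0x19, 0x27, 0x9b, 0x06]
t1 = [0x27, 0x9b, 0x19, 0x06]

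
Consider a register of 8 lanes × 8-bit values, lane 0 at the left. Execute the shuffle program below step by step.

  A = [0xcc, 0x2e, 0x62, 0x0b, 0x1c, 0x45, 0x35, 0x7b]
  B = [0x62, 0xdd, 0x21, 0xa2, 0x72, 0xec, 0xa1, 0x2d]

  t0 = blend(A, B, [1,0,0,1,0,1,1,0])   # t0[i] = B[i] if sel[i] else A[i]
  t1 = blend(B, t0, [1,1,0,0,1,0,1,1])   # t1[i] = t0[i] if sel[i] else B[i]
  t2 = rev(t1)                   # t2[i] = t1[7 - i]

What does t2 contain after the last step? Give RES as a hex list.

→ t0 |62|2e|62|a2|1c|ec|a1|7b|
→ t1 |62|2e|21|a2|1c|ec|a1|7b|
→ t2 |7b|a1|ec|1c|a2|21|2e|62|

RES = [0x7b, 0xa1, 0xec, 0x1c, 0xa2, 0x21, 0x2e, 0x62]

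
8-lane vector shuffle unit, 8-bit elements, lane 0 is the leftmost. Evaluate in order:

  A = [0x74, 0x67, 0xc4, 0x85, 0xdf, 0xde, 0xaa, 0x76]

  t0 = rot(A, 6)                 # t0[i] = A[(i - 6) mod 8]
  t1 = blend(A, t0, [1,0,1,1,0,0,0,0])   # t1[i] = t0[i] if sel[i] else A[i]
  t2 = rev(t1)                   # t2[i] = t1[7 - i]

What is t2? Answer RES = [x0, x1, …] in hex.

  t0: c4 85 df de aa 76 74 67
  t1: c4 67 df de df de aa 76
  t2: 76 aa de df de df 67 c4

RES = [0x76, 0xaa, 0xde, 0xdf, 0xde, 0xdf, 0x67, 0xc4]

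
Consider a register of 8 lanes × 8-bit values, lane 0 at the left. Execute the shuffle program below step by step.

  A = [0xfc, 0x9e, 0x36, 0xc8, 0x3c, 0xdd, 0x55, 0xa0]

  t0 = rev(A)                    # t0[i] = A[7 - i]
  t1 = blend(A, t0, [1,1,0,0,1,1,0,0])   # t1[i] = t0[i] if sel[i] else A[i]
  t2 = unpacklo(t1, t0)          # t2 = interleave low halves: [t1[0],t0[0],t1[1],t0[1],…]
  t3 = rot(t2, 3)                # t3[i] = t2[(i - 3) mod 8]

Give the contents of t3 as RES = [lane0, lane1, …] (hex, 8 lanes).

  t0: a0 55 dd 3c c8 36 9e fc
  t1: a0 55 36 c8 c8 36 55 a0
  t2: a0 a0 55 55 36 dd c8 3c
  t3: dd c8 3c a0 a0 55 55 36

RES = [ 0xdd  0xc8  0x3c  0xa0  0xa0  0x55  0x55  0x36 ]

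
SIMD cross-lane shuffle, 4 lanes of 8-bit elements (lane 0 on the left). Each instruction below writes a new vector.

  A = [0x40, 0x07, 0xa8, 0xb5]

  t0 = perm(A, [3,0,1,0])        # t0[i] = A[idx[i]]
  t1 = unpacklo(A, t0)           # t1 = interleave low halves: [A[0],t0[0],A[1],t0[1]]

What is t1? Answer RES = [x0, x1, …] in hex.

→ t0 |b5|40|07|40|
→ t1 |40|b5|07|40|

RES = [ 0x40  0xb5  0x07  0x40 ]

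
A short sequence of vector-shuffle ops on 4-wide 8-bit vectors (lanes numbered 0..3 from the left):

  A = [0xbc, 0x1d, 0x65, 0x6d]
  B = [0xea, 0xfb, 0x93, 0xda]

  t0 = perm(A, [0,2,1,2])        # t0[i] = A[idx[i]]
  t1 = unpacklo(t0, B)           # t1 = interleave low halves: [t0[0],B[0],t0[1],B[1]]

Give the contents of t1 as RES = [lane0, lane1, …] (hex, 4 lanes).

→ t0 |bc|65|1d|65|
→ t1 |bc|ea|65|fb|

RES = [0xbc, 0xea, 0x65, 0xfb]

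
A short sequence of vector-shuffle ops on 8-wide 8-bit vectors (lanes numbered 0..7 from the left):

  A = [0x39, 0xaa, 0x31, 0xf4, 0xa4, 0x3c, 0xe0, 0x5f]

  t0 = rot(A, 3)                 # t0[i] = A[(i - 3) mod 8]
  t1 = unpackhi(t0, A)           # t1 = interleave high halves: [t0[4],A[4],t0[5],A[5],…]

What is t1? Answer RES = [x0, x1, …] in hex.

  t0: 3c e0 5f 39 aa 31 f4 a4
  t1: aa a4 31 3c f4 e0 a4 5f

RES = [0xaa, 0xa4, 0x31, 0x3c, 0xf4, 0xe0, 0xa4, 0x5f]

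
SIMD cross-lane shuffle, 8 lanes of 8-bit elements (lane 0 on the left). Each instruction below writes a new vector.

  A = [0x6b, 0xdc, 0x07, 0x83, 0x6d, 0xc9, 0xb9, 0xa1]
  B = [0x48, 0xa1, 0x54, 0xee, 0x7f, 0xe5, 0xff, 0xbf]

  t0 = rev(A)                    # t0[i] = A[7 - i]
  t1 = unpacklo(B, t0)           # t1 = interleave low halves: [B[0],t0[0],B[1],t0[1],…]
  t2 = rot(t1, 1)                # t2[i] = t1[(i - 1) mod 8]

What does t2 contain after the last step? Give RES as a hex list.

  t0: a1 b9 c9 6d 83 07 dc 6b
  t1: 48 a1 a1 b9 54 c9 ee 6d
  t2: 6d 48 a1 a1 b9 54 c9 ee

RES = [0x6d, 0x48, 0xa1, 0xa1, 0xb9, 0x54, 0xc9, 0xee]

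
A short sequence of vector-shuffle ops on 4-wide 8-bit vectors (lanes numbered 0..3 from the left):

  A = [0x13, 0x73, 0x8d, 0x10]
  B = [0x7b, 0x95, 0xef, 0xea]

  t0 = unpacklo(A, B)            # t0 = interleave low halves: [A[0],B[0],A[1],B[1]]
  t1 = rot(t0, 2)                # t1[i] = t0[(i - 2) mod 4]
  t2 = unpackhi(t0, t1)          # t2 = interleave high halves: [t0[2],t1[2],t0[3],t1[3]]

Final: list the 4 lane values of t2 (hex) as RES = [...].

→ t0 |13|7b|73|95|
→ t1 |73|95|13|7b|
→ t2 |73|13|95|7b|

RES = [ 0x73  0x13  0x95  0x7b ]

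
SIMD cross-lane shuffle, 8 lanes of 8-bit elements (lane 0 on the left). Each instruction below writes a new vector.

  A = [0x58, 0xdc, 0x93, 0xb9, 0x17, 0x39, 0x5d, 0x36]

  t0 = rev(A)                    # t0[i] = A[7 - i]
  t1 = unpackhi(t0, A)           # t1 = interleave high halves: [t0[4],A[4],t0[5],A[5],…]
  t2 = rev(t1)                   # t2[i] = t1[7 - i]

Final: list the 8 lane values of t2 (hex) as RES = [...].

RES = [ 0x36  0x58  0x5d  0xdc  0x39  0x93  0x17  0xb9 ]

→ t0 |36|5d|39|17|b9|93|dc|58|
→ t1 |b9|17|93|39|dc|5d|58|36|
→ t2 |36|58|5d|dc|39|93|17|b9|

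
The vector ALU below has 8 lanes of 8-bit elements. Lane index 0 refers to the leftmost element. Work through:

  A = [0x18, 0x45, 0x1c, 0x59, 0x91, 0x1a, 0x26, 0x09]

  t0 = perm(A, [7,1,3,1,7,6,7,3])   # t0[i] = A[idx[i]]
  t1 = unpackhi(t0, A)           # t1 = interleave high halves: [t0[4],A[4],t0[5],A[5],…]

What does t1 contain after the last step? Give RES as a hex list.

RES = [0x09, 0x91, 0x26, 0x1a, 0x09, 0x26, 0x59, 0x09]

→ t0 |09|45|59|45|09|26|09|59|
→ t1 |09|91|26|1a|09|26|59|09|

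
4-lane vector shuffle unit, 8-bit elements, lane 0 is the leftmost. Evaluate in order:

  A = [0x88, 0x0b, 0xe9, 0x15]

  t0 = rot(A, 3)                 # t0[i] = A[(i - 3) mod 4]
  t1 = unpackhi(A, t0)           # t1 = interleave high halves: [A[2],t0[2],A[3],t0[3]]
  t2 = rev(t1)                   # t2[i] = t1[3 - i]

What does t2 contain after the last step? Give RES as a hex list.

RES = [0x88, 0x15, 0x15, 0xe9]

t0 = [0x0b, 0xe9, 0x15, 0x88]
t1 = [0xe9, 0x15, 0x15, 0x88]
t2 = [0x88, 0x15, 0x15, 0xe9]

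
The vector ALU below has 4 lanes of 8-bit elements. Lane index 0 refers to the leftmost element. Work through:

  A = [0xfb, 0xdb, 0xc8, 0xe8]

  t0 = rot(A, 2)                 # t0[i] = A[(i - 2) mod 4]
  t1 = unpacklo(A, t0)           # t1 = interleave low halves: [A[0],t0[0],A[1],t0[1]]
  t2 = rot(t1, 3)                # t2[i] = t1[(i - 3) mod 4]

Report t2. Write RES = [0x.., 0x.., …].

  t0: c8 e8 fb db
  t1: fb c8 db e8
  t2: c8 db e8 fb

RES = [0xc8, 0xdb, 0xe8, 0xfb]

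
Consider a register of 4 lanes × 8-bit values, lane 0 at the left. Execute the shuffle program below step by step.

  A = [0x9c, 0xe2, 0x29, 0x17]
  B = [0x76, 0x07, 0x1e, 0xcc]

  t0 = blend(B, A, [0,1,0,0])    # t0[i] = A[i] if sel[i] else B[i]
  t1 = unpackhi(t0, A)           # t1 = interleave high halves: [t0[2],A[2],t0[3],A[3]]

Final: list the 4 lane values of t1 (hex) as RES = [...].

t0 = [0x76, 0xe2, 0x1e, 0xcc]
t1 = [0x1e, 0x29, 0xcc, 0x17]

RES = [0x1e, 0x29, 0xcc, 0x17]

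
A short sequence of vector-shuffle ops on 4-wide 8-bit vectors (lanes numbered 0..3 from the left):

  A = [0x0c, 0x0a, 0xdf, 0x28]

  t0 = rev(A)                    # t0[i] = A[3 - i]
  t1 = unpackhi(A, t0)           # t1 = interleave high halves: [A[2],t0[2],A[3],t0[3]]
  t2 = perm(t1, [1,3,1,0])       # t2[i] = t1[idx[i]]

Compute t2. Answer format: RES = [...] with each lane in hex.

  t0: 28 df 0a 0c
  t1: df 0a 28 0c
  t2: 0a 0c 0a df

RES = [0x0a, 0x0c, 0x0a, 0xdf]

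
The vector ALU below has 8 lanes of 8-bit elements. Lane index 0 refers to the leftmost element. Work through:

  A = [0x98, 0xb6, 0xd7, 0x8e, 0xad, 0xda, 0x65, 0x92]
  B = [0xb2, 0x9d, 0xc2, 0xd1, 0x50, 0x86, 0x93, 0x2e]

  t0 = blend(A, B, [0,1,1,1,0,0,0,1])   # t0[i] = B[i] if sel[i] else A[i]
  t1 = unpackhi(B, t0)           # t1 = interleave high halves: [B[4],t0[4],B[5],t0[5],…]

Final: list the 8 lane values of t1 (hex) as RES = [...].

RES = [0x50, 0xad, 0x86, 0xda, 0x93, 0x65, 0x2e, 0x2e]

→ t0 |98|9d|c2|d1|ad|da|65|2e|
→ t1 |50|ad|86|da|93|65|2e|2e|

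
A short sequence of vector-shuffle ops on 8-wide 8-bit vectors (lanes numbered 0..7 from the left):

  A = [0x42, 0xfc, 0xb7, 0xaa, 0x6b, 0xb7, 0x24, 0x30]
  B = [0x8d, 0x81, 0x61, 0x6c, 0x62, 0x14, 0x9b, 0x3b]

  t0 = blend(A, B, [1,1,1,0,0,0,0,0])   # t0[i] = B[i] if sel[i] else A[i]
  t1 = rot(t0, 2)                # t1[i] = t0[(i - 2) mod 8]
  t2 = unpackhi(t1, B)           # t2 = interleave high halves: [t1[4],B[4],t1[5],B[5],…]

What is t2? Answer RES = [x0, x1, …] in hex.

  t0: 8d 81 61 aa 6b b7 24 30
  t1: 24 30 8d 81 61 aa 6b b7
  t2: 61 62 aa 14 6b 9b b7 3b

RES = [ 0x61  0x62  0xaa  0x14  0x6b  0x9b  0xb7  0x3b ]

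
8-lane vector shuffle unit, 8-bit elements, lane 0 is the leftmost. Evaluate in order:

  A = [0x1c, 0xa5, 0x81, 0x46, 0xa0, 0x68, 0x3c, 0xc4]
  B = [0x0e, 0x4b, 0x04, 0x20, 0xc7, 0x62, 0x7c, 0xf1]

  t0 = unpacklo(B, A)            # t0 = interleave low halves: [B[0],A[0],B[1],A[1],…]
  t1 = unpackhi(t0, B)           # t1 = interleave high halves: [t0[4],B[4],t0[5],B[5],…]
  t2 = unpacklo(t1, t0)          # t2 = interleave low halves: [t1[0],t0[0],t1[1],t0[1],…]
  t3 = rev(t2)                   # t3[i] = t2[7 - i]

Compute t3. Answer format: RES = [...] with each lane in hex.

t0 = [0x0e, 0x1c, 0x4b, 0xa5, 0x04, 0x81, 0x20, 0x46]
t1 = [0x04, 0xc7, 0x81, 0x62, 0x20, 0x7c, 0x46, 0xf1]
t2 = [0x04, 0x0e, 0xc7, 0x1c, 0x81, 0x4b, 0x62, 0xa5]
t3 = [0xa5, 0x62, 0x4b, 0x81, 0x1c, 0xc7, 0x0e, 0x04]

RES = [ 0xa5  0x62  0x4b  0x81  0x1c  0xc7  0x0e  0x04 ]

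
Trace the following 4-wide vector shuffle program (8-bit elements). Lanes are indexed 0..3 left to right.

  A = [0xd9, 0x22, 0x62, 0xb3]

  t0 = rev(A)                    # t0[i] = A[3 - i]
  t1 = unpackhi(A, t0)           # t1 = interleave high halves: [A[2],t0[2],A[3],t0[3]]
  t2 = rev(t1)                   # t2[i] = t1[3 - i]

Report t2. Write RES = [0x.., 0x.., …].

RES = [ 0xd9  0xb3  0x22  0x62 ]

→ t0 |b3|62|22|d9|
→ t1 |62|22|b3|d9|
→ t2 |d9|b3|22|62|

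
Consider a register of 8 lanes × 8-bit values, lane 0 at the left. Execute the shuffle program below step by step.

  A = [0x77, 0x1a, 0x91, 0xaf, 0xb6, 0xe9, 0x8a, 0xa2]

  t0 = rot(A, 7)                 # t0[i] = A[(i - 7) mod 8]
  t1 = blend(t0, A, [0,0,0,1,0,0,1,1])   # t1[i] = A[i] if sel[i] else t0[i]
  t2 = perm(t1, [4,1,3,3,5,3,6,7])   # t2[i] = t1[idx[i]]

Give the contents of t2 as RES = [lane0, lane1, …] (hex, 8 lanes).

RES = [ 0xe9  0x91  0xaf  0xaf  0x8a  0xaf  0x8a  0xa2 ]

→ t0 |1a|91|af|b6|e9|8a|a2|77|
→ t1 |1a|91|af|af|e9|8a|8a|a2|
→ t2 |e9|91|af|af|8a|af|8a|a2|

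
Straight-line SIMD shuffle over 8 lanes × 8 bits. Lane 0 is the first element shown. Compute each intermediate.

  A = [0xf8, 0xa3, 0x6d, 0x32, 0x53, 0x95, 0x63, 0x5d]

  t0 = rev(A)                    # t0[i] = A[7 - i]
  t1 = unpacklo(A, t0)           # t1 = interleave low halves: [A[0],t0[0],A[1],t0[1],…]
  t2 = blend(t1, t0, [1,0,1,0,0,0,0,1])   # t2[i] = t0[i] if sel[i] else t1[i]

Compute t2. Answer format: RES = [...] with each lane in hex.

RES = [ 0x5d  0x5d  0x95  0x63  0x6d  0x95  0x32  0xf8 ]

→ t0 |5d|63|95|53|32|6d|a3|f8|
→ t1 |f8|5d|a3|63|6d|95|32|53|
→ t2 |5d|5d|95|63|6d|95|32|f8|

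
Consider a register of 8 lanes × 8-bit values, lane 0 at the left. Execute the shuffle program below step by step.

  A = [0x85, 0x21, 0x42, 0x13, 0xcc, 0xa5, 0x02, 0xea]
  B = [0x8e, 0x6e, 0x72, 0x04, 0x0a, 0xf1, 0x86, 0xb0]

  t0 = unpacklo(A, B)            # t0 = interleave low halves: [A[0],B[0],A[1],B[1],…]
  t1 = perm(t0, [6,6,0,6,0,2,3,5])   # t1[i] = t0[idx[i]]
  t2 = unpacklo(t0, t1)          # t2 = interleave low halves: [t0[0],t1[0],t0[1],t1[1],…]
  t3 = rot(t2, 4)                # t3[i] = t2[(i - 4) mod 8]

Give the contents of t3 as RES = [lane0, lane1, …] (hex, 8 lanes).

t0 = [0x85, 0x8e, 0x21, 0x6e, 0x42, 0x72, 0x13, 0x04]
t1 = [0x13, 0x13, 0x85, 0x13, 0x85, 0x21, 0x6e, 0x72]
t2 = [0x85, 0x13, 0x8e, 0x13, 0x21, 0x85, 0x6e, 0x13]
t3 = [0x21, 0x85, 0x6e, 0x13, 0x85, 0x13, 0x8e, 0x13]

RES = [0x21, 0x85, 0x6e, 0x13, 0x85, 0x13, 0x8e, 0x13]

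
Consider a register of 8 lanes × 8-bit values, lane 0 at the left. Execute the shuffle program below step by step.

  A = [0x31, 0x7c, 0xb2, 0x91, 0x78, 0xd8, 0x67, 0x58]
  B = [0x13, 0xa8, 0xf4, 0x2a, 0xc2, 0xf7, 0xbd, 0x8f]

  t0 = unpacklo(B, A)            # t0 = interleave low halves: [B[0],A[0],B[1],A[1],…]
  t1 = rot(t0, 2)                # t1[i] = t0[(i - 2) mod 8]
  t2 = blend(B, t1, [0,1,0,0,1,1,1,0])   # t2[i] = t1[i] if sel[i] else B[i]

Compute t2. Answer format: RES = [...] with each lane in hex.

→ t0 |13|31|a8|7c|f4|b2|2a|91|
→ t1 |2a|91|13|31|a8|7c|f4|b2|
→ t2 |13|91|f4|2a|a8|7c|f4|8f|

RES = [0x13, 0x91, 0xf4, 0x2a, 0xa8, 0x7c, 0xf4, 0x8f]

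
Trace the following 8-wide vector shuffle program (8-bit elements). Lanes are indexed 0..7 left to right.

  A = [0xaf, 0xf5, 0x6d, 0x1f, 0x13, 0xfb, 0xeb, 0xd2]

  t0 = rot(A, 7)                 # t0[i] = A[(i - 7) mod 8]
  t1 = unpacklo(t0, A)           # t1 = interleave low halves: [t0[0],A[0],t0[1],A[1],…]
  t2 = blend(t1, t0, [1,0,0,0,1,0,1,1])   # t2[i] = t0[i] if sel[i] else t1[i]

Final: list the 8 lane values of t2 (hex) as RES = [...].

RES = [0xf5, 0xaf, 0x6d, 0xf5, 0xfb, 0x6d, 0xd2, 0xaf]

t0 = [0xf5, 0x6d, 0x1f, 0x13, 0xfb, 0xeb, 0xd2, 0xaf]
t1 = [0xf5, 0xaf, 0x6d, 0xf5, 0x1f, 0x6d, 0x13, 0x1f]
t2 = [0xf5, 0xaf, 0x6d, 0xf5, 0xfb, 0x6d, 0xd2, 0xaf]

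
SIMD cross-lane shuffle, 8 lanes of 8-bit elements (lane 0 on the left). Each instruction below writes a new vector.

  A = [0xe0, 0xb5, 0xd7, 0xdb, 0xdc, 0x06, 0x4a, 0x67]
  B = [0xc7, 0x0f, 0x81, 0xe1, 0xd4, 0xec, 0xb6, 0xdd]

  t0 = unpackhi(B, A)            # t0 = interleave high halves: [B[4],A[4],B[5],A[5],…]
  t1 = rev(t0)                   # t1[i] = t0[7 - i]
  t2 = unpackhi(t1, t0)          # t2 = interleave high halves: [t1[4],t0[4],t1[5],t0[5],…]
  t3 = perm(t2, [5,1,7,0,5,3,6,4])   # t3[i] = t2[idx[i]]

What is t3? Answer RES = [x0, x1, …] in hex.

  t0: d4 dc ec 06 b6 4a dd 67
  t1: 67 dd 4a b6 06 ec dc d4
  t2: 06 b6 ec 4a dc dd d4 67
  t3: dd b6 67 06 dd 4a d4 dc

RES = [0xdd, 0xb6, 0x67, 0x06, 0xdd, 0x4a, 0xd4, 0xdc]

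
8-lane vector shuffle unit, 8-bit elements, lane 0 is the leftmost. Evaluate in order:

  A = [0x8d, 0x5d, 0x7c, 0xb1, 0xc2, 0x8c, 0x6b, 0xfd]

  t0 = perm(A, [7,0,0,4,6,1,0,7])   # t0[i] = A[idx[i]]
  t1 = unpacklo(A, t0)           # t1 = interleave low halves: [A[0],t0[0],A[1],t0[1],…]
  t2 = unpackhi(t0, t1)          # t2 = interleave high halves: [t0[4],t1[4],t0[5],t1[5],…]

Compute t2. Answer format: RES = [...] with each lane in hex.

→ t0 |fd|8d|8d|c2|6b|5d|8d|fd|
→ t1 |8d|fd|5d|8d|7c|8d|b1|c2|
→ t2 |6b|7c|5d|8d|8d|b1|fd|c2|

RES = [0x6b, 0x7c, 0x5d, 0x8d, 0x8d, 0xb1, 0xfd, 0xc2]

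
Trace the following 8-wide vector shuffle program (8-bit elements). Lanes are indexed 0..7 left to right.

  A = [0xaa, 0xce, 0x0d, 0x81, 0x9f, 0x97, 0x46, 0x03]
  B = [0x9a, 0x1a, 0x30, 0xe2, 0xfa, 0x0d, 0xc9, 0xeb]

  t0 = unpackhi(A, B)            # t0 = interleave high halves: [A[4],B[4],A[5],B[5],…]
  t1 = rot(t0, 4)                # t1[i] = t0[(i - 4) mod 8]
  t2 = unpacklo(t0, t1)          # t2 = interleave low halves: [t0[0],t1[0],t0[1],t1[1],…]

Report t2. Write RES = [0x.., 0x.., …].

RES = [ 0x9f  0x46  0xfa  0xc9  0x97  0x03  0x0d  0xeb ]

→ t0 |9f|fa|97|0d|46|c9|03|eb|
→ t1 |46|c9|03|eb|9f|fa|97|0d|
→ t2 |9f|46|fa|c9|97|03|0d|eb|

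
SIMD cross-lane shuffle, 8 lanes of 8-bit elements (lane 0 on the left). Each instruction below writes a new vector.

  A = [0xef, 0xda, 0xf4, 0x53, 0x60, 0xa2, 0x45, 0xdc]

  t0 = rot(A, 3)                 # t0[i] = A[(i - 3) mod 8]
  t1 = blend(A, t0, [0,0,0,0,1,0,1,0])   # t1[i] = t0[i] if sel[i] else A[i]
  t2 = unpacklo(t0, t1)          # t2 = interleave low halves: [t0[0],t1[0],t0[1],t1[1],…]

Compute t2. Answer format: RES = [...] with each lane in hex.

t0 = [0xa2, 0x45, 0xdc, 0xef, 0xda, 0xf4, 0x53, 0x60]
t1 = [0xef, 0xda, 0xf4, 0x53, 0xda, 0xa2, 0x53, 0xdc]
t2 = [0xa2, 0xef, 0x45, 0xda, 0xdc, 0xf4, 0xef, 0x53]

RES = [ 0xa2  0xef  0x45  0xda  0xdc  0xf4  0xef  0x53 ]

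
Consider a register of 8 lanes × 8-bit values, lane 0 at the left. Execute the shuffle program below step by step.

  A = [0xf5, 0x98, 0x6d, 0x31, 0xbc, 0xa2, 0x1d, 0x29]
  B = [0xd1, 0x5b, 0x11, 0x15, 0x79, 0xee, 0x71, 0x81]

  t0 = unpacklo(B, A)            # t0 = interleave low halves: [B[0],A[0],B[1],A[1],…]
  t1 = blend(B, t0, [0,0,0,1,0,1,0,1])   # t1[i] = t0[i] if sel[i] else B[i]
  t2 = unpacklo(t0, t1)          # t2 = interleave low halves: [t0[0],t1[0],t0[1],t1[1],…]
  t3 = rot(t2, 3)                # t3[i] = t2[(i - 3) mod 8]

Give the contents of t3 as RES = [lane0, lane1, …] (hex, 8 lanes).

RES = [0x11, 0x98, 0x98, 0xd1, 0xd1, 0xf5, 0x5b, 0x5b]

t0 = [0xd1, 0xf5, 0x5b, 0x98, 0x11, 0x6d, 0x15, 0x31]
t1 = [0xd1, 0x5b, 0x11, 0x98, 0x79, 0x6d, 0x71, 0x31]
t2 = [0xd1, 0xd1, 0xf5, 0x5b, 0x5b, 0x11, 0x98, 0x98]
t3 = [0x11, 0x98, 0x98, 0xd1, 0xd1, 0xf5, 0x5b, 0x5b]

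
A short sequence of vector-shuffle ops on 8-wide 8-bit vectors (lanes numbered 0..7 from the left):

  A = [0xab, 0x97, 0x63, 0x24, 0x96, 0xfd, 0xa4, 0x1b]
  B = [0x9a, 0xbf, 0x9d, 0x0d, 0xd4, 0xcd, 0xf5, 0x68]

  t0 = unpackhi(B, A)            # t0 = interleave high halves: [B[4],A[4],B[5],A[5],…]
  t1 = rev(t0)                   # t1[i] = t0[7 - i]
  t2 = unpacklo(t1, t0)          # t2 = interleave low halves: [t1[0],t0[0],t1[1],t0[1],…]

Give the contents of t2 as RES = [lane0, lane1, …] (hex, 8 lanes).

RES = [0x1b, 0xd4, 0x68, 0x96, 0xa4, 0xcd, 0xf5, 0xfd]

→ t0 |d4|96|cd|fd|f5|a4|68|1b|
→ t1 |1b|68|a4|f5|fd|cd|96|d4|
→ t2 |1b|d4|68|96|a4|cd|f5|fd|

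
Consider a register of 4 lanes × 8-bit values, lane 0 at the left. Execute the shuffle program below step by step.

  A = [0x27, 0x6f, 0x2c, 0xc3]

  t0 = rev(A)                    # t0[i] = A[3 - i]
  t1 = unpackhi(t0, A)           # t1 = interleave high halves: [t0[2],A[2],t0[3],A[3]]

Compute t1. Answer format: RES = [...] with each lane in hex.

t0 = [0xc3, 0x2c, 0x6f, 0x27]
t1 = [0x6f, 0x2c, 0x27, 0xc3]

RES = [0x6f, 0x2c, 0x27, 0xc3]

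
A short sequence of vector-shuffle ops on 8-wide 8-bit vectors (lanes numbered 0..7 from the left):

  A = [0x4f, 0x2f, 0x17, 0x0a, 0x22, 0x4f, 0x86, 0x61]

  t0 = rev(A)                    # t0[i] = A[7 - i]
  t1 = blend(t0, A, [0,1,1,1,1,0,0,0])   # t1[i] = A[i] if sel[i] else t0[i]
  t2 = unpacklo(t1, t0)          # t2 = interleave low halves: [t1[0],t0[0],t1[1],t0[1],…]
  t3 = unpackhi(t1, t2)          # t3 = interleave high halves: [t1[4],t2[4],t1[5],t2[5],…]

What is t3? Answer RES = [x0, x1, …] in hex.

RES = [ 0x22  0x17  0x17  0x4f  0x2f  0x0a  0x4f  0x22 ]

  t0: 61 86 4f 22 0a 17 2f 4f
  t1: 61 2f 17 0a 22 17 2f 4f
  t2: 61 61 2f 86 17 4f 0a 22
  t3: 22 17 17 4f 2f 0a 4f 22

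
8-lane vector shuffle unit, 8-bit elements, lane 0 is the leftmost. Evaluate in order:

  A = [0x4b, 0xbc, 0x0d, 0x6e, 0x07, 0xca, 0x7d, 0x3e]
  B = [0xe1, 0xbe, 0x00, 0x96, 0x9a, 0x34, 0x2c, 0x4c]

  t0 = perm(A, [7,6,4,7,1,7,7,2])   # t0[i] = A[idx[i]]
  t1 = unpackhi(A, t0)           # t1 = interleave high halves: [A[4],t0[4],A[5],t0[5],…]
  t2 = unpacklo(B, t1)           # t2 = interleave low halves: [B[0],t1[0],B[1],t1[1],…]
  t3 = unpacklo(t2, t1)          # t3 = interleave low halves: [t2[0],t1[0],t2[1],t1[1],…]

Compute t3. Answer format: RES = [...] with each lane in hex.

RES = [ 0xe1  0x07  0x07  0xbc  0xbe  0xca  0xbc  0x3e ]

  t0: 3e 7d 07 3e bc 3e 3e 0d
  t1: 07 bc ca 3e 7d 3e 3e 0d
  t2: e1 07 be bc 00 ca 96 3e
  t3: e1 07 07 bc be ca bc 3e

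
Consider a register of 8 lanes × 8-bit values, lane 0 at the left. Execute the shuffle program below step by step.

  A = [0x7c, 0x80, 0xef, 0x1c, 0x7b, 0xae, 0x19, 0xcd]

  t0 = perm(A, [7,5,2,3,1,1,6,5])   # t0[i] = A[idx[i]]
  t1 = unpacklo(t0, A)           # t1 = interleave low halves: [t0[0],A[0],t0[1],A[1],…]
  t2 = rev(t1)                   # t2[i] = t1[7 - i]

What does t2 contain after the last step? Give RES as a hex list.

RES = [ 0x1c  0x1c  0xef  0xef  0x80  0xae  0x7c  0xcd ]

  t0: cd ae ef 1c 80 80 19 ae
  t1: cd 7c ae 80 ef ef 1c 1c
  t2: 1c 1c ef ef 80 ae 7c cd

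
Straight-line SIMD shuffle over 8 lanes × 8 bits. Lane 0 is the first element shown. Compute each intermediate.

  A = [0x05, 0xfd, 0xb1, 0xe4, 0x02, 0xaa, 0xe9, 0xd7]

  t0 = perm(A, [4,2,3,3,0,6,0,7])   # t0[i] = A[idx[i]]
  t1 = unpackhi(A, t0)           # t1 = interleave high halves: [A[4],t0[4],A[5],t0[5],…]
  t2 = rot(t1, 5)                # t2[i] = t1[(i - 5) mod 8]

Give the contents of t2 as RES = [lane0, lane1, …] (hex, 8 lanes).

RES = [ 0xe9  0xe9  0x05  0xd7  0xd7  0x02  0x05  0xaa ]

  t0: 02 b1 e4 e4 05 e9 05 d7
  t1: 02 05 aa e9 e9 05 d7 d7
  t2: e9 e9 05 d7 d7 02 05 aa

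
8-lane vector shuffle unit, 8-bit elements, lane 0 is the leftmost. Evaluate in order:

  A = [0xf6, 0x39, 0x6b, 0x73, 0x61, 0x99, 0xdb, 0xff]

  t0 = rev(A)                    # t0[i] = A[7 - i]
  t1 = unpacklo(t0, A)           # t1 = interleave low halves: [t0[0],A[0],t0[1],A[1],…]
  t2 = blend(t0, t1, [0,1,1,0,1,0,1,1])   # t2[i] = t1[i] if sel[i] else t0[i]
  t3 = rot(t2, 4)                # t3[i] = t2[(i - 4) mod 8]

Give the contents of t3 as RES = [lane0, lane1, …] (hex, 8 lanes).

t0 = [0xff, 0xdb, 0x99, 0x61, 0x73, 0x6b, 0x39, 0xf6]
t1 = [0xff, 0xf6, 0xdb, 0x39, 0x99, 0x6b, 0x61, 0x73]
t2 = [0xff, 0xf6, 0xdb, 0x61, 0x99, 0x6b, 0x61, 0x73]
t3 = [0x99, 0x6b, 0x61, 0x73, 0xff, 0xf6, 0xdb, 0x61]

RES = [ 0x99  0x6b  0x61  0x73  0xff  0xf6  0xdb  0x61 ]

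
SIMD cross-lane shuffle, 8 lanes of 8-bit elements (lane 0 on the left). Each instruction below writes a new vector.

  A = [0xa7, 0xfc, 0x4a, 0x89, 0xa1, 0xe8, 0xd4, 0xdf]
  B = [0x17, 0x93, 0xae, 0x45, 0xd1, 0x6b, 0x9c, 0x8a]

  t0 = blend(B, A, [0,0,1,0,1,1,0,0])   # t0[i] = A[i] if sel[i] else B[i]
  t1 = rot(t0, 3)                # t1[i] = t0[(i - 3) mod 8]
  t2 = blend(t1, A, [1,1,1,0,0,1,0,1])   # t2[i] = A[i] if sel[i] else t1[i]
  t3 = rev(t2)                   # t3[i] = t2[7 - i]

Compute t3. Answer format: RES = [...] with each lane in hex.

t0 = [0x17, 0x93, 0x4a, 0x45, 0xa1, 0xe8, 0x9c, 0x8a]
t1 = [0xe8, 0x9c, 0x8a, 0x17, 0x93, 0x4a, 0x45, 0xa1]
t2 = [0xa7, 0xfc, 0x4a, 0x17, 0x93, 0xe8, 0x45, 0xdf]
t3 = [0xdf, 0x45, 0xe8, 0x93, 0x17, 0x4a, 0xfc, 0xa7]

RES = [ 0xdf  0x45  0xe8  0x93  0x17  0x4a  0xfc  0xa7 ]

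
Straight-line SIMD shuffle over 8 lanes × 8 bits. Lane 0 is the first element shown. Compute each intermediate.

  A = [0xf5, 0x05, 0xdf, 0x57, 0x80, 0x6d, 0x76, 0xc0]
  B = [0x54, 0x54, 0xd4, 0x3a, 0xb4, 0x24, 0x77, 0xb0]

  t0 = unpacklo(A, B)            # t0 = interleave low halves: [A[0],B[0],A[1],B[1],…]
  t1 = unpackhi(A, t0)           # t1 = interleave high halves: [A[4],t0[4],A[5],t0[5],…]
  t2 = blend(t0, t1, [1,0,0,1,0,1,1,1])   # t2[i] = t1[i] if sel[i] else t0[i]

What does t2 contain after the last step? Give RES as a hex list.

RES = [ 0x80  0x54  0x05  0xd4  0xdf  0x57  0xc0  0x3a ]

t0 = [0xf5, 0x54, 0x05, 0x54, 0xdf, 0xd4, 0x57, 0x3a]
t1 = [0x80, 0xdf, 0x6d, 0xd4, 0x76, 0x57, 0xc0, 0x3a]
t2 = [0x80, 0x54, 0x05, 0xd4, 0xdf, 0x57, 0xc0, 0x3a]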